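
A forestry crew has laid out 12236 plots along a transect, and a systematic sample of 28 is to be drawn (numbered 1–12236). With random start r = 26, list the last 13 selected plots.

6581, 7018, 7455, 7892, 8329, 8766, 9203, 9640, 10077, 10514, 10951, 11388, 11825

k = N/n = 12236/28 = 437
16th selection = 26 + 15×437 = 6581
17th: 6581 + 437 = 7018
18th: 7018 + 437 = 7455
19th: 7455 + 437 = 7892
20th: 7892 + 437 = 8329
21st: 8329 + 437 = 8766
22nd: 8766 + 437 = 9203
23rd: 9203 + 437 = 9640
24th: 9640 + 437 = 10077
25th: 10077 + 437 = 10514
26th: 10514 + 437 = 10951
27th: 10951 + 437 = 11388
28th: 11388 + 437 = 11825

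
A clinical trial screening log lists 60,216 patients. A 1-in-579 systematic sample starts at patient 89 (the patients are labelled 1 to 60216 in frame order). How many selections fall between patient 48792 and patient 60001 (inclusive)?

k = 579
First selection ≥ 48792: 89 + ⌈(48792−89)/579⌉·579 = 89 + 85×579 = 49304
Last selection ≤ 60001: 89 + ⌊(60001−89)/579⌋·579 = 89 + 103×579 = 59726
Count = 103 − 85 + 1 = 19

19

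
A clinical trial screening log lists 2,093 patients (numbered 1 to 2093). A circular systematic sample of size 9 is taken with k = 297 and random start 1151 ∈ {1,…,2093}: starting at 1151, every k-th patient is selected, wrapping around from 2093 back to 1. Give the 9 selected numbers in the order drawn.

1151, 1448, 1745, 2042, 246, 543, 840, 1137, 1434

Selection 1: 1151
Selection 2: 1151 + 297 = 1448
Selection 3: 1448 + 297 = 1745
Selection 4: 1745 + 297 = 2042
Selection 5: 2042 + 297 = 2339 → 2339 − 2093 = 246
Selection 6: 246 + 297 = 543
Selection 7: 543 + 297 = 840
Selection 8: 840 + 297 = 1137
Selection 9: 1137 + 297 = 1434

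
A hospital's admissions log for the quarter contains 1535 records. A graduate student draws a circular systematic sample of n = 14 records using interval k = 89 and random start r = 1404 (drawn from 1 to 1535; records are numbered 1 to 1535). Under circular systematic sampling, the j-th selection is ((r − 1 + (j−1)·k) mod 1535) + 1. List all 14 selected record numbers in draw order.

Selection 1: 1404
Selection 2: 1404 + 89 = 1493
Selection 3: 1493 + 89 = 1582 → 1582 − 1535 = 47
Selection 4: 47 + 89 = 136
Selection 5: 136 + 89 = 225
Selection 6: 225 + 89 = 314
Selection 7: 314 + 89 = 403
Selection 8: 403 + 89 = 492
Selection 9: 492 + 89 = 581
Selection 10: 581 + 89 = 670
Selection 11: 670 + 89 = 759
Selection 12: 759 + 89 = 848
Selection 13: 848 + 89 = 937
Selection 14: 937 + 89 = 1026

1404, 1493, 47, 136, 225, 314, 403, 492, 581, 670, 759, 848, 937, 1026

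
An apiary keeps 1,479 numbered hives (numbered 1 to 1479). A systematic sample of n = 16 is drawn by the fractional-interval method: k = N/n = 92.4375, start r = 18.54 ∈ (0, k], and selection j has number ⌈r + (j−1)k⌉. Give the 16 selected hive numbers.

19, 111, 204, 296, 389, 481, 574, 666, 759, 851, 943, 1036, 1128, 1221, 1313, 1406

j=1: r + 0k = 18.54 → ⌈·⌉ = 19
j=2: r + 1k = 110.9775 → ⌈·⌉ = 111
j=3: r + 2k = 203.415 → ⌈·⌉ = 204
j=4: r + 3k = 295.8525 → ⌈·⌉ = 296
j=5: r + 4k = 388.29 → ⌈·⌉ = 389
j=6: r + 5k = 480.7275 → ⌈·⌉ = 481
j=7: r + 6k = 573.165 → ⌈·⌉ = 574
j=8: r + 7k = 665.6025 → ⌈·⌉ = 666
j=9: r + 8k = 758.04 → ⌈·⌉ = 759
j=10: r + 9k = 850.4775 → ⌈·⌉ = 851
j=11: r + 10k = 942.915 → ⌈·⌉ = 943
j=12: r + 11k = 1035.3525 → ⌈·⌉ = 1036
j=13: r + 12k = 1127.79 → ⌈·⌉ = 1128
j=14: r + 13k = 1220.2275 → ⌈·⌉ = 1221
j=15: r + 14k = 1312.665 → ⌈·⌉ = 1313
j=16: r + 15k = 1405.1025 → ⌈·⌉ = 1406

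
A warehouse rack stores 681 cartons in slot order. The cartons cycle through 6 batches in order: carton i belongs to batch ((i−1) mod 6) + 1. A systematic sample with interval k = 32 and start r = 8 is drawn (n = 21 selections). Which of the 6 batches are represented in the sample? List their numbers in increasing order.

2, 4, 6

Consecutive selections differ by k = 32, so their batch numbers differ by 32 mod 6 = 2.
gcd(32, 6) = 2, so the sample visits 6/2 = 3 distinct residues mod 6.
Start 8 is batch 2; the batches hit are 2, 4, 6.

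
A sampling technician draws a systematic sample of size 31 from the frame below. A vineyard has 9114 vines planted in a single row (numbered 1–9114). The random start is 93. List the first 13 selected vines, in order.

93, 387, 681, 975, 1269, 1563, 1857, 2151, 2445, 2739, 3033, 3327, 3621

k = N/n = 9114/31 = 294
vine 1: 93
vine 2: 93 + 294 = 387
vine 3: 387 + 294 = 681
vine 4: 681 + 294 = 975
vine 5: 975 + 294 = 1269
vine 6: 1269 + 294 = 1563
vine 7: 1563 + 294 = 1857
vine 8: 1857 + 294 = 2151
vine 9: 2151 + 294 = 2445
vine 10: 2445 + 294 = 2739
vine 11: 2739 + 294 = 3033
vine 12: 3033 + 294 = 3327
vine 13: 3327 + 294 = 3621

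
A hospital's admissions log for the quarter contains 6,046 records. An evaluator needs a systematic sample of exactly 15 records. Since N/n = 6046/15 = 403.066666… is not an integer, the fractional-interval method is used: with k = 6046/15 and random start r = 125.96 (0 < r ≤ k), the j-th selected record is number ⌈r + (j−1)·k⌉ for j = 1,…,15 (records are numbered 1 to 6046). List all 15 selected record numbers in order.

126, 530, 933, 1336, 1739, 2142, 2545, 2948, 3351, 3754, 4157, 4560, 4963, 5366, 5769

j=1: r + 0k = 125.96 → ⌈·⌉ = 126
j=2: r + 1k = 529.026666… → ⌈·⌉ = 530
j=3: r + 2k = 932.093333… → ⌈·⌉ = 933
j=4: r + 3k = 1335.16 → ⌈·⌉ = 1336
j=5: r + 4k = 1738.226666… → ⌈·⌉ = 1739
j=6: r + 5k = 2141.293333… → ⌈·⌉ = 2142
j=7: r + 6k = 2544.36 → ⌈·⌉ = 2545
j=8: r + 7k = 2947.426666… → ⌈·⌉ = 2948
j=9: r + 8k = 3350.493333… → ⌈·⌉ = 3351
j=10: r + 9k = 3753.56 → ⌈·⌉ = 3754
j=11: r + 10k = 4156.626666… → ⌈·⌉ = 4157
j=12: r + 11k = 4559.693333… → ⌈·⌉ = 4560
j=13: r + 12k = 4962.76 → ⌈·⌉ = 4963
j=14: r + 13k = 5365.826666… → ⌈·⌉ = 5366
j=15: r + 14k = 5768.893333… → ⌈·⌉ = 5769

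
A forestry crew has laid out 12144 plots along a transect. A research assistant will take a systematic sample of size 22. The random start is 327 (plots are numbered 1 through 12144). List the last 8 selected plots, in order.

8055, 8607, 9159, 9711, 10263, 10815, 11367, 11919

k = N/n = 12144/22 = 552
15th selection = 327 + 14×552 = 8055
16th: 8055 + 552 = 8607
17th: 8607 + 552 = 9159
18th: 9159 + 552 = 9711
19th: 9711 + 552 = 10263
20th: 10263 + 552 = 10815
21st: 10815 + 552 = 11367
22nd: 11367 + 552 = 11919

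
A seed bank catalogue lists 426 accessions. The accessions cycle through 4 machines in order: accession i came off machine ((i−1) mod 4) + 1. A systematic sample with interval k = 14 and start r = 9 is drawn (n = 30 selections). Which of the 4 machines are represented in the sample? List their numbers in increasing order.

Consecutive selections differ by k = 14, so their machine numbers differ by 14 mod 4 = 2.
gcd(14, 4) = 2, so the sample visits 4/2 = 2 distinct residues mod 4.
Start 9 is machine 1; the machines hit are 1, 3.

1, 3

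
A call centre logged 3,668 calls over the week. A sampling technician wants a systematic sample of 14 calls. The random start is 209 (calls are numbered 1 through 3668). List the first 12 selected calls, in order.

209, 471, 733, 995, 1257, 1519, 1781, 2043, 2305, 2567, 2829, 3091

k = N/n = 3668/14 = 262
call 1: 209
call 2: 209 + 262 = 471
call 3: 471 + 262 = 733
call 4: 733 + 262 = 995
call 5: 995 + 262 = 1257
call 6: 1257 + 262 = 1519
call 7: 1519 + 262 = 1781
call 8: 1781 + 262 = 2043
call 9: 2043 + 262 = 2305
call 10: 2305 + 262 = 2567
call 11: 2567 + 262 = 2829
call 12: 2829 + 262 = 3091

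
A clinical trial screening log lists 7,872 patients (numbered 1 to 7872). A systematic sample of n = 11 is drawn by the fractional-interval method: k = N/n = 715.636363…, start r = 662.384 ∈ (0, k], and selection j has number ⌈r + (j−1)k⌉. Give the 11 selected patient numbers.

663, 1379, 2094, 2810, 3525, 4241, 4957, 5672, 6388, 7104, 7819

j=1: r + 0k = 662.384 → ⌈·⌉ = 663
j=2: r + 1k = 1378.020363… → ⌈·⌉ = 1379
j=3: r + 2k = 2093.656727… → ⌈·⌉ = 2094
j=4: r + 3k = 2809.293090… → ⌈·⌉ = 2810
j=5: r + 4k = 3524.929454… → ⌈·⌉ = 3525
j=6: r + 5k = 4240.565818… → ⌈·⌉ = 4241
j=7: r + 6k = 4956.202181… → ⌈·⌉ = 4957
j=8: r + 7k = 5671.838545… → ⌈·⌉ = 5672
j=9: r + 8k = 6387.474909… → ⌈·⌉ = 6388
j=10: r + 9k = 7103.111272… → ⌈·⌉ = 7104
j=11: r + 10k = 7818.747636… → ⌈·⌉ = 7819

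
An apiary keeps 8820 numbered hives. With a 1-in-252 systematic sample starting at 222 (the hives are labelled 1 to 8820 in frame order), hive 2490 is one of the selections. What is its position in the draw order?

10

k = 252
position = (2490 − 222)/252 + 1 = 2268/252 + 1 = 9 + 1 = 10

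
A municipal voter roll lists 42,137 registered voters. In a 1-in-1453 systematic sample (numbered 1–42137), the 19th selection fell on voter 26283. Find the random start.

k = 1453
r = 26283 − (19−1)×1453 = 26283 − 26154 = 129

129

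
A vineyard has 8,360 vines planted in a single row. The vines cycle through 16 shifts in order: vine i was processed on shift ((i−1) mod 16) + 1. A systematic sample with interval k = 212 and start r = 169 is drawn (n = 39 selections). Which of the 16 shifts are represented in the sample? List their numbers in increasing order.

Consecutive selections differ by k = 212, so their shift numbers differ by 212 mod 16 = 4.
gcd(212, 16) = 4, so the sample visits 16/4 = 4 distinct residues mod 16.
Start 169 is shift 9; the shifts hit are 1, 5, 9, 13.

1, 5, 9, 13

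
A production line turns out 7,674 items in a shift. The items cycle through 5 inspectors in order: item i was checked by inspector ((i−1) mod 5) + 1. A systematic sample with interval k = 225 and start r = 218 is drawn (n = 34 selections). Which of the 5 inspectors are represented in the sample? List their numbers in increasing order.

Consecutive selections differ by k = 225, so their inspector numbers differ by 225 mod 5 = 0.
gcd(225, 5) = 5, so the sample visits 5/5 = 1 distinct residues mod 5.
Start 218 is inspector 3; the inspectors hit are 3.

3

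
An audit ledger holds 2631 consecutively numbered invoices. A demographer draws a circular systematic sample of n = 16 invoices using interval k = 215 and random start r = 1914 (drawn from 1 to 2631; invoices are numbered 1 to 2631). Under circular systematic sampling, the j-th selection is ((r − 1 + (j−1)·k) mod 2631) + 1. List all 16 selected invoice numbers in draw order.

1914, 2129, 2344, 2559, 143, 358, 573, 788, 1003, 1218, 1433, 1648, 1863, 2078, 2293, 2508

Selection 1: 1914
Selection 2: 1914 + 215 = 2129
Selection 3: 2129 + 215 = 2344
Selection 4: 2344 + 215 = 2559
Selection 5: 2559 + 215 = 2774 → 2774 − 2631 = 143
Selection 6: 143 + 215 = 358
Selection 7: 358 + 215 = 573
Selection 8: 573 + 215 = 788
Selection 9: 788 + 215 = 1003
Selection 10: 1003 + 215 = 1218
Selection 11: 1218 + 215 = 1433
Selection 12: 1433 + 215 = 1648
Selection 13: 1648 + 215 = 1863
Selection 14: 1863 + 215 = 2078
Selection 15: 2078 + 215 = 2293
Selection 16: 2293 + 215 = 2508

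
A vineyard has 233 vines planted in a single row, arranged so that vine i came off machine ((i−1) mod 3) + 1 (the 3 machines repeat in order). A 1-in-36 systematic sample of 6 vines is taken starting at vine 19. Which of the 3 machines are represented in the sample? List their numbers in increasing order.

Consecutive selections differ by k = 36, so their machine numbers differ by 36 mod 3 = 0.
gcd(36, 3) = 3, so the sample visits 3/3 = 1 distinct residues mod 3.
Start 19 is machine 1; the machines hit are 1.

1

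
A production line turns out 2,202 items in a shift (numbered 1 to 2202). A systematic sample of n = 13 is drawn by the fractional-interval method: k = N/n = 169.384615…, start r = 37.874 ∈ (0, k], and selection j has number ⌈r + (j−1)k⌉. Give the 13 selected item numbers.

j=1: r + 0k = 37.874 → ⌈·⌉ = 38
j=2: r + 1k = 207.258615… → ⌈·⌉ = 208
j=3: r + 2k = 376.643230… → ⌈·⌉ = 377
j=4: r + 3k = 546.027846… → ⌈·⌉ = 547
j=5: r + 4k = 715.412461… → ⌈·⌉ = 716
j=6: r + 5k = 884.797076… → ⌈·⌉ = 885
j=7: r + 6k = 1054.181692… → ⌈·⌉ = 1055
j=8: r + 7k = 1223.566307… → ⌈·⌉ = 1224
j=9: r + 8k = 1392.950923… → ⌈·⌉ = 1393
j=10: r + 9k = 1562.335538… → ⌈·⌉ = 1563
j=11: r + 10k = 1731.720153… → ⌈·⌉ = 1732
j=12: r + 11k = 1901.104769… → ⌈·⌉ = 1902
j=13: r + 12k = 2070.489384… → ⌈·⌉ = 2071

38, 208, 377, 547, 716, 885, 1055, 1224, 1393, 1563, 1732, 1902, 2071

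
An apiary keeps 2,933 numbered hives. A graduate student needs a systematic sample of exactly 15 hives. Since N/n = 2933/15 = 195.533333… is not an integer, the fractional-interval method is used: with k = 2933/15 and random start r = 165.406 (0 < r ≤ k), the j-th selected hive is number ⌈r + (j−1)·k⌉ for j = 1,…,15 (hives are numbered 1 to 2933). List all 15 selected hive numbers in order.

166, 361, 557, 753, 948, 1144, 1339, 1535, 1730, 1926, 2121, 2317, 2512, 2708, 2903

j=1: r + 0k = 165.406 → ⌈·⌉ = 166
j=2: r + 1k = 360.939333… → ⌈·⌉ = 361
j=3: r + 2k = 556.472666… → ⌈·⌉ = 557
j=4: r + 3k = 752.006 → ⌈·⌉ = 753
j=5: r + 4k = 947.539333… → ⌈·⌉ = 948
j=6: r + 5k = 1143.072666… → ⌈·⌉ = 1144
j=7: r + 6k = 1338.606 → ⌈·⌉ = 1339
j=8: r + 7k = 1534.139333… → ⌈·⌉ = 1535
j=9: r + 8k = 1729.672666… → ⌈·⌉ = 1730
j=10: r + 9k = 1925.206 → ⌈·⌉ = 1926
j=11: r + 10k = 2120.739333… → ⌈·⌉ = 2121
j=12: r + 11k = 2316.272666… → ⌈·⌉ = 2317
j=13: r + 12k = 2511.806 → ⌈·⌉ = 2512
j=14: r + 13k = 2707.339333… → ⌈·⌉ = 2708
j=15: r + 14k = 2902.872666… → ⌈·⌉ = 2903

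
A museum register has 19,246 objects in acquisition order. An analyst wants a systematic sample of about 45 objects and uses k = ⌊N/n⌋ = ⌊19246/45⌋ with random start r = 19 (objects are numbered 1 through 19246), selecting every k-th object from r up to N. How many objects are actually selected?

k = ⌊19246/45⌋ = 427
Achieved size = ⌊(19246 − 19)/427⌋ + 1 = ⌊19227/427⌋ + 1 = 45 + 1 = 46
(last selection: 19 + 45×427 = 19234 ≤ 19246; next would be 19661 > 19246)

46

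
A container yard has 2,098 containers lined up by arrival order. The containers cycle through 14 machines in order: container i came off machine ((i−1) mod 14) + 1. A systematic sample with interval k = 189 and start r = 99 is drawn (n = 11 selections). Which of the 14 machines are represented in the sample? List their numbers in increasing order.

Consecutive selections differ by k = 189, so their machine numbers differ by 189 mod 14 = 7.
gcd(189, 14) = 7, so the sample visits 14/7 = 2 distinct residues mod 14.
Start 99 is machine 1; the machines hit are 1, 8.

1, 8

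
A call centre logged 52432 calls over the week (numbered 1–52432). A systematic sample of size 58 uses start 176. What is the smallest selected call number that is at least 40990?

41760

k = 52432/58 = 904
Steps past start: ⌈(40990 − 176)/904⌉ = ⌈40814/904⌉ = 46
Selected call: 176 + 46×904 = 41760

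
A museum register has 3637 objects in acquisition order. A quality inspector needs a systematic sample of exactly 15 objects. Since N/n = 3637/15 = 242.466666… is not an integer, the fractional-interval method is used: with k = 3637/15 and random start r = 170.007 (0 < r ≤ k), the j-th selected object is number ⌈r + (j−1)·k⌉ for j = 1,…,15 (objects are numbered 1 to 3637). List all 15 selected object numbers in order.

171, 413, 655, 898, 1140, 1383, 1625, 1868, 2110, 2353, 2595, 2838, 3080, 3323, 3565

j=1: r + 0k = 170.007 → ⌈·⌉ = 171
j=2: r + 1k = 412.473666… → ⌈·⌉ = 413
j=3: r + 2k = 654.940333… → ⌈·⌉ = 655
j=4: r + 3k = 897.407 → ⌈·⌉ = 898
j=5: r + 4k = 1139.873666… → ⌈·⌉ = 1140
j=6: r + 5k = 1382.340333… → ⌈·⌉ = 1383
j=7: r + 6k = 1624.807 → ⌈·⌉ = 1625
j=8: r + 7k = 1867.273666… → ⌈·⌉ = 1868
j=9: r + 8k = 2109.740333… → ⌈·⌉ = 2110
j=10: r + 9k = 2352.207 → ⌈·⌉ = 2353
j=11: r + 10k = 2594.673666… → ⌈·⌉ = 2595
j=12: r + 11k = 2837.140333… → ⌈·⌉ = 2838
j=13: r + 12k = 3079.607 → ⌈·⌉ = 3080
j=14: r + 13k = 3322.073666… → ⌈·⌉ = 3323
j=15: r + 14k = 3564.540333… → ⌈·⌉ = 3565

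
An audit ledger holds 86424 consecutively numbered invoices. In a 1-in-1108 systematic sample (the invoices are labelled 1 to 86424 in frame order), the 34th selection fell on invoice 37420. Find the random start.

856

k = 1108
r = 37420 − (34−1)×1108 = 37420 − 36564 = 856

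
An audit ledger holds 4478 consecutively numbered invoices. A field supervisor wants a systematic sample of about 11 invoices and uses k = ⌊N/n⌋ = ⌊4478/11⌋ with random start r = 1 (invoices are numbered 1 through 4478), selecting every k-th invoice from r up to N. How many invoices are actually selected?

12

k = ⌊4478/11⌋ = 407
Achieved size = ⌊(4478 − 1)/407⌋ + 1 = ⌊4477/407⌋ + 1 = 11 + 1 = 12
(last selection: 1 + 11×407 = 4478 ≤ 4478; next would be 4885 > 4478)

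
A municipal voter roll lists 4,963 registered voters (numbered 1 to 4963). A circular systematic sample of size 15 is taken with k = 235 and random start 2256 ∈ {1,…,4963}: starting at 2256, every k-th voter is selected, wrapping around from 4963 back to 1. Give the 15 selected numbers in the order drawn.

Selection 1: 2256
Selection 2: 2256 + 235 = 2491
Selection 3: 2491 + 235 = 2726
Selection 4: 2726 + 235 = 2961
Selection 5: 2961 + 235 = 3196
Selection 6: 3196 + 235 = 3431
Selection 7: 3431 + 235 = 3666
Selection 8: 3666 + 235 = 3901
Selection 9: 3901 + 235 = 4136
Selection 10: 4136 + 235 = 4371
Selection 11: 4371 + 235 = 4606
Selection 12: 4606 + 235 = 4841
Selection 13: 4841 + 235 = 5076 → 5076 − 4963 = 113
Selection 14: 113 + 235 = 348
Selection 15: 348 + 235 = 583

2256, 2491, 2726, 2961, 3196, 3431, 3666, 3901, 4136, 4371, 4606, 4841, 113, 348, 583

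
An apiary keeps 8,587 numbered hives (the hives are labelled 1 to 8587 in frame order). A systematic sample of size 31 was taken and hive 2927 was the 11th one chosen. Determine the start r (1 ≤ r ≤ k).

k = 8587/31 = 277
r = 2927 − (11−1)×277 = 2927 − 2770 = 157

157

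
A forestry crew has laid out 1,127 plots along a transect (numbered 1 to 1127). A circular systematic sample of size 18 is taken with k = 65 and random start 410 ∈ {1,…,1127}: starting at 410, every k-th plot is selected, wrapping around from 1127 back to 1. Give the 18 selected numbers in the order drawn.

410, 475, 540, 605, 670, 735, 800, 865, 930, 995, 1060, 1125, 63, 128, 193, 258, 323, 388

Selection 1: 410
Selection 2: 410 + 65 = 475
Selection 3: 475 + 65 = 540
Selection 4: 540 + 65 = 605
Selection 5: 605 + 65 = 670
Selection 6: 670 + 65 = 735
Selection 7: 735 + 65 = 800
Selection 8: 800 + 65 = 865
Selection 9: 865 + 65 = 930
Selection 10: 930 + 65 = 995
Selection 11: 995 + 65 = 1060
Selection 12: 1060 + 65 = 1125
Selection 13: 1125 + 65 = 1190 → 1190 − 1127 = 63
Selection 14: 63 + 65 = 128
Selection 15: 128 + 65 = 193
Selection 16: 193 + 65 = 258
Selection 17: 258 + 65 = 323
Selection 18: 323 + 65 = 388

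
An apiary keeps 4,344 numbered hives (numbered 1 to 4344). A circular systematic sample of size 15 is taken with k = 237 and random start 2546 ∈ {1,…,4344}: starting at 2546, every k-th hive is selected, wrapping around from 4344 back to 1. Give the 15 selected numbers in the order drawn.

2546, 2783, 3020, 3257, 3494, 3731, 3968, 4205, 98, 335, 572, 809, 1046, 1283, 1520

Selection 1: 2546
Selection 2: 2546 + 237 = 2783
Selection 3: 2783 + 237 = 3020
Selection 4: 3020 + 237 = 3257
Selection 5: 3257 + 237 = 3494
Selection 6: 3494 + 237 = 3731
Selection 7: 3731 + 237 = 3968
Selection 8: 3968 + 237 = 4205
Selection 9: 4205 + 237 = 4442 → 4442 − 4344 = 98
Selection 10: 98 + 237 = 335
Selection 11: 335 + 237 = 572
Selection 12: 572 + 237 = 809
Selection 13: 809 + 237 = 1046
Selection 14: 1046 + 237 = 1283
Selection 15: 1283 + 237 = 1520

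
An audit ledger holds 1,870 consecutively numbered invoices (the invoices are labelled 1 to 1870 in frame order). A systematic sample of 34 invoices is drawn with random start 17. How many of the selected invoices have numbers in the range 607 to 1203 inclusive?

k = 1870/34 = 55
First selection ≥ 607: 17 + ⌈(607−17)/55⌉·55 = 17 + 11×55 = 622
Last selection ≤ 1203: 17 + ⌊(1203−17)/55⌋·55 = 17 + 21×55 = 1172
Count = 21 − 11 + 1 = 11

11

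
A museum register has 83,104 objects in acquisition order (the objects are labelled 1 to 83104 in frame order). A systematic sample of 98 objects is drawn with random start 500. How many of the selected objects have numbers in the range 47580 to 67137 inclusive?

k = 83104/98 = 848
First selection ≥ 47580: 500 + ⌈(47580−500)/848⌉·848 = 500 + 56×848 = 47988
Last selection ≤ 67137: 500 + ⌊(67137−500)/848⌋·848 = 500 + 78×848 = 66644
Count = 78 − 56 + 1 = 23

23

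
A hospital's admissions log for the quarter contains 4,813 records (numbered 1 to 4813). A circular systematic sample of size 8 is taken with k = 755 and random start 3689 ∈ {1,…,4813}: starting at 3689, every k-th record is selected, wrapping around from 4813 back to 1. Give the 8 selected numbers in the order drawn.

Selection 1: 3689
Selection 2: 3689 + 755 = 4444
Selection 3: 4444 + 755 = 5199 → 5199 − 4813 = 386
Selection 4: 386 + 755 = 1141
Selection 5: 1141 + 755 = 1896
Selection 6: 1896 + 755 = 2651
Selection 7: 2651 + 755 = 3406
Selection 8: 3406 + 755 = 4161

3689, 4444, 386, 1141, 1896, 2651, 3406, 4161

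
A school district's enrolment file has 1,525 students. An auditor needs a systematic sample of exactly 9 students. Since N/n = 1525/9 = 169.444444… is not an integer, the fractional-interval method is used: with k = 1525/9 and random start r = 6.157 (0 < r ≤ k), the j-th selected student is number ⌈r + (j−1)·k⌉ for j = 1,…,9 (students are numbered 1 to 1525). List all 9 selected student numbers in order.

7, 176, 346, 515, 684, 854, 1023, 1193, 1362

j=1: r + 0k = 6.157 → ⌈·⌉ = 7
j=2: r + 1k = 175.601444… → ⌈·⌉ = 176
j=3: r + 2k = 345.045888… → ⌈·⌉ = 346
j=4: r + 3k = 514.490333… → ⌈·⌉ = 515
j=5: r + 4k = 683.934777… → ⌈·⌉ = 684
j=6: r + 5k = 853.379222… → ⌈·⌉ = 854
j=7: r + 6k = 1022.823666… → ⌈·⌉ = 1023
j=8: r + 7k = 1192.268111… → ⌈·⌉ = 1193
j=9: r + 8k = 1361.712555… → ⌈·⌉ = 1362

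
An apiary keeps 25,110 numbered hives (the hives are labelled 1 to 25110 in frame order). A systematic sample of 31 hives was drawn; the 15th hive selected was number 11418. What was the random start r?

k = 25110/31 = 810
r = 11418 − (15−1)×810 = 11418 − 11340 = 78

78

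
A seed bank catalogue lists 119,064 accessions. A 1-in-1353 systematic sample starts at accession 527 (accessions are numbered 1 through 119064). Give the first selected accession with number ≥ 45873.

k = 1353
Steps past start: ⌈(45873 − 527)/1353⌉ = ⌈45346/1353⌉ = 34
Selected accession: 527 + 34×1353 = 46529

46529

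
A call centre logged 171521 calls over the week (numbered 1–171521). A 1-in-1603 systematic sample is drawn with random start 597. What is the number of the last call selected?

170515

k = 1603
107th selection = r + (107−1)·k = 597 + 106×1603 = 597 + 169918 = 170515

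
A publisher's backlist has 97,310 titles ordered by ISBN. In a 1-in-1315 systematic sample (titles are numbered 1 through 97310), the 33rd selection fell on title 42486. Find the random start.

k = 1315
r = 42486 − (33−1)×1315 = 42486 − 42080 = 406

406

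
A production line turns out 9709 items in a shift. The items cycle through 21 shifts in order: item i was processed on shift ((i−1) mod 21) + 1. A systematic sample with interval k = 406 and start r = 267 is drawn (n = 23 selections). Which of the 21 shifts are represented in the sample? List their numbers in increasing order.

Consecutive selections differ by k = 406, so their shift numbers differ by 406 mod 21 = 7.
gcd(406, 21) = 7, so the sample visits 21/7 = 3 distinct residues mod 21.
Start 267 is shift 15; the shifts hit are 1, 8, 15.

1, 8, 15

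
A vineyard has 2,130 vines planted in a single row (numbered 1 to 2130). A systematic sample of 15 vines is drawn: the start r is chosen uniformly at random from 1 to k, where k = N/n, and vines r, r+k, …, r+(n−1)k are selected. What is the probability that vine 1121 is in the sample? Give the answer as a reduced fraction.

1/142

k = 2130/15 = 142.
Vine 1121 is selected iff r ≡ 1121 (mod 142); exactly one such r in {1,…,142}.
Inclusion probability = 1/142.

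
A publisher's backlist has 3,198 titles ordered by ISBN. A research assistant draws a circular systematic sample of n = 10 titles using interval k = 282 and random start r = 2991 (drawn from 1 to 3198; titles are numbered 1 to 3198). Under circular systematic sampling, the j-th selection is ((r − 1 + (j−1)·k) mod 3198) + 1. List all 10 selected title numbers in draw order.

Selection 1: 2991
Selection 2: 2991 + 282 = 3273 → 3273 − 3198 = 75
Selection 3: 75 + 282 = 357
Selection 4: 357 + 282 = 639
Selection 5: 639 + 282 = 921
Selection 6: 921 + 282 = 1203
Selection 7: 1203 + 282 = 1485
Selection 8: 1485 + 282 = 1767
Selection 9: 1767 + 282 = 2049
Selection 10: 2049 + 282 = 2331

2991, 75, 357, 639, 921, 1203, 1485, 1767, 2049, 2331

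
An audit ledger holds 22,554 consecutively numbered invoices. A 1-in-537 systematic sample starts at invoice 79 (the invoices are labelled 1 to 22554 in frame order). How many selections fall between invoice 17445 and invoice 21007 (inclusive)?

k = 537
First selection ≥ 17445: 79 + ⌈(17445−79)/537⌉·537 = 79 + 33×537 = 17800
Last selection ≤ 21007: 79 + ⌊(21007−79)/537⌋·537 = 79 + 38×537 = 20485
Count = 38 − 33 + 1 = 6

6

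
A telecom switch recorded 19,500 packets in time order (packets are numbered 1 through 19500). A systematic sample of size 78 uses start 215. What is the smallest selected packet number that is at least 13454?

13465

k = 19500/78 = 250
Steps past start: ⌈(13454 − 215)/250⌉ = ⌈13239/250⌉ = 53
Selected packet: 215 + 53×250 = 13465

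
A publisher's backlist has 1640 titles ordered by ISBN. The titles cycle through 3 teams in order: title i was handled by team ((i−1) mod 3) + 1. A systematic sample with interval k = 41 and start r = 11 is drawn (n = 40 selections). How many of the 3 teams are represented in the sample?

3

Consecutive selections differ by k = 41, so their team numbers differ by 41 mod 3 = 2.
gcd(41, 3) = 1, so the sample visits 3/1 = 3 distinct residues mod 3.
Start 11 is team 2; the teams hit are 1, 2, 3.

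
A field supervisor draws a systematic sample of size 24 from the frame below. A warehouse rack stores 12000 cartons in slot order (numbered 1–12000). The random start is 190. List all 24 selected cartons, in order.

k = N/n = 12000/24 = 500
carton 1: 190
carton 2: 190 + 500 = 690
carton 3: 690 + 500 = 1190
carton 4: 1190 + 500 = 1690
carton 5: 1690 + 500 = 2190
carton 6: 2190 + 500 = 2690
carton 7: 2690 + 500 = 3190
carton 8: 3190 + 500 = 3690
carton 9: 3690 + 500 = 4190
carton 10: 4190 + 500 = 4690
carton 11: 4690 + 500 = 5190
carton 12: 5190 + 500 = 5690
carton 13: 5690 + 500 = 6190
carton 14: 6190 + 500 = 6690
carton 15: 6690 + 500 = 7190
carton 16: 7190 + 500 = 7690
carton 17: 7690 + 500 = 8190
carton 18: 8190 + 500 = 8690
carton 19: 8690 + 500 = 9190
carton 20: 9190 + 500 = 9690
carton 21: 9690 + 500 = 10190
carton 22: 10190 + 500 = 10690
carton 23: 10690 + 500 = 11190
carton 24: 11190 + 500 = 11690

190, 690, 1190, 1690, 2190, 2690, 3190, 3690, 4190, 4690, 5190, 5690, 6190, 6690, 7190, 7690, 8190, 8690, 9190, 9690, 10190, 10690, 11190, 11690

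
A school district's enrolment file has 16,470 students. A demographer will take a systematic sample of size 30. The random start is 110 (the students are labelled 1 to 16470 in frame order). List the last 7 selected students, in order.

12737, 13286, 13835, 14384, 14933, 15482, 16031

k = N/n = 16470/30 = 549
24th selection = 110 + 23×549 = 12737
25th: 12737 + 549 = 13286
26th: 13286 + 549 = 13835
27th: 13835 + 549 = 14384
28th: 14384 + 549 = 14933
29th: 14933 + 549 = 15482
30th: 15482 + 549 = 16031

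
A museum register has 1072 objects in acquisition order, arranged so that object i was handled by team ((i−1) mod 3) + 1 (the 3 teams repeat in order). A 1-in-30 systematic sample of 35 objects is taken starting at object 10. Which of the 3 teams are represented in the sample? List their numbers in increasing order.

1

Consecutive selections differ by k = 30, so their team numbers differ by 30 mod 3 = 0.
gcd(30, 3) = 3, so the sample visits 3/3 = 1 distinct residues mod 3.
Start 10 is team 1; the teams hit are 1.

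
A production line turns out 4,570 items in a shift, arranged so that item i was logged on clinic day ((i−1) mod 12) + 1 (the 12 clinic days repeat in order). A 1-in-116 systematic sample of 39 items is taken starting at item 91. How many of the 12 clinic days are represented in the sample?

3

Consecutive selections differ by k = 116, so their clinic day numbers differ by 116 mod 12 = 8.
gcd(116, 12) = 4, so the sample visits 12/4 = 3 distinct residues mod 12.
Start 91 is clinic day 7; the clinic days hit are 3, 7, 11.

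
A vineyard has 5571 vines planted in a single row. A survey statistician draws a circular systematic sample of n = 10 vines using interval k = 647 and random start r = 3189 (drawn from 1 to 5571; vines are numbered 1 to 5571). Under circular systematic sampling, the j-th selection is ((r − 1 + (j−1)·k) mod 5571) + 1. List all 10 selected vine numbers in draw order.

3189, 3836, 4483, 5130, 206, 853, 1500, 2147, 2794, 3441

Selection 1: 3189
Selection 2: 3189 + 647 = 3836
Selection 3: 3836 + 647 = 4483
Selection 4: 4483 + 647 = 5130
Selection 5: 5130 + 647 = 5777 → 5777 − 5571 = 206
Selection 6: 206 + 647 = 853
Selection 7: 853 + 647 = 1500
Selection 8: 1500 + 647 = 2147
Selection 9: 2147 + 647 = 2794
Selection 10: 2794 + 647 = 3441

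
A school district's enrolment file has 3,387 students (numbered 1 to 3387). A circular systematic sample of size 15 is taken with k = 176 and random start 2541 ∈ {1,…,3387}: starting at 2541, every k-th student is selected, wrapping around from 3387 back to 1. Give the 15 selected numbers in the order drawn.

2541, 2717, 2893, 3069, 3245, 34, 210, 386, 562, 738, 914, 1090, 1266, 1442, 1618

Selection 1: 2541
Selection 2: 2541 + 176 = 2717
Selection 3: 2717 + 176 = 2893
Selection 4: 2893 + 176 = 3069
Selection 5: 3069 + 176 = 3245
Selection 6: 3245 + 176 = 3421 → 3421 − 3387 = 34
Selection 7: 34 + 176 = 210
Selection 8: 210 + 176 = 386
Selection 9: 386 + 176 = 562
Selection 10: 562 + 176 = 738
Selection 11: 738 + 176 = 914
Selection 12: 914 + 176 = 1090
Selection 13: 1090 + 176 = 1266
Selection 14: 1266 + 176 = 1442
Selection 15: 1442 + 176 = 1618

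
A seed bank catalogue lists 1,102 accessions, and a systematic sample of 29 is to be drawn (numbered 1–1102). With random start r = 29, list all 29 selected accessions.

29, 67, 105, 143, 181, 219, 257, 295, 333, 371, 409, 447, 485, 523, 561, 599, 637, 675, 713, 751, 789, 827, 865, 903, 941, 979, 1017, 1055, 1093

k = N/n = 1102/29 = 38
accession 1: 29
accession 2: 29 + 38 = 67
accession 3: 67 + 38 = 105
accession 4: 105 + 38 = 143
accession 5: 143 + 38 = 181
accession 6: 181 + 38 = 219
accession 7: 219 + 38 = 257
accession 8: 257 + 38 = 295
accession 9: 295 + 38 = 333
accession 10: 333 + 38 = 371
accession 11: 371 + 38 = 409
accession 12: 409 + 38 = 447
accession 13: 447 + 38 = 485
accession 14: 485 + 38 = 523
accession 15: 523 + 38 = 561
accession 16: 561 + 38 = 599
accession 17: 599 + 38 = 637
accession 18: 637 + 38 = 675
accession 19: 675 + 38 = 713
accession 20: 713 + 38 = 751
accession 21: 751 + 38 = 789
accession 22: 789 + 38 = 827
accession 23: 827 + 38 = 865
accession 24: 865 + 38 = 903
accession 25: 903 + 38 = 941
accession 26: 941 + 38 = 979
accession 27: 979 + 38 = 1017
accession 28: 1017 + 38 = 1055
accession 29: 1055 + 38 = 1093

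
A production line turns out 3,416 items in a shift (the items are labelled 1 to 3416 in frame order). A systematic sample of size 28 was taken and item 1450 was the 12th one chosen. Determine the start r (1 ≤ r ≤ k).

k = 3416/28 = 122
r = 1450 − (12−1)×122 = 1450 − 1342 = 108

108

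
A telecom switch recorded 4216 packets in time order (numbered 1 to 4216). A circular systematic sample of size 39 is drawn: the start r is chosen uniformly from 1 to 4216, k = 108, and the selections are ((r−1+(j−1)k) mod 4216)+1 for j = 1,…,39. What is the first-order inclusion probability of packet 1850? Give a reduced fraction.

For each position j, as r ranges over 1…4216 the j-th selection hits every packet exactly once, so packet 1850 is selected for exactly 39 of the 4216 starts.
Inclusion probability = 39/4216.

39/4216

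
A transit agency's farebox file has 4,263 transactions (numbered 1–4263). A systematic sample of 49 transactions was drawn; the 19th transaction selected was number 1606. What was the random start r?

40

k = 4263/49 = 87
r = 1606 − (19−1)×87 = 1606 − 1566 = 40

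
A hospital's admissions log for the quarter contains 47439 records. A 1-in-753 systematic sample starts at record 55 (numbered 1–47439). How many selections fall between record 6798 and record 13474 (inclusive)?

9

k = 753
First selection ≥ 6798: 55 + ⌈(6798−55)/753⌉·753 = 55 + 9×753 = 6832
Last selection ≤ 13474: 55 + ⌊(13474−55)/753⌋·753 = 55 + 17×753 = 12856
Count = 17 − 9 + 1 = 9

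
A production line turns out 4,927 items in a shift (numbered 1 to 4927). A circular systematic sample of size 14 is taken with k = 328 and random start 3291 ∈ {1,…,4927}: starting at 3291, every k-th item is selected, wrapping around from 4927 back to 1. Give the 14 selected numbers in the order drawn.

3291, 3619, 3947, 4275, 4603, 4, 332, 660, 988, 1316, 1644, 1972, 2300, 2628

Selection 1: 3291
Selection 2: 3291 + 328 = 3619
Selection 3: 3619 + 328 = 3947
Selection 4: 3947 + 328 = 4275
Selection 5: 4275 + 328 = 4603
Selection 6: 4603 + 328 = 4931 → 4931 − 4927 = 4
Selection 7: 4 + 328 = 332
Selection 8: 332 + 328 = 660
Selection 9: 660 + 328 = 988
Selection 10: 988 + 328 = 1316
Selection 11: 1316 + 328 = 1644
Selection 12: 1644 + 328 = 1972
Selection 13: 1972 + 328 = 2300
Selection 14: 2300 + 328 = 2628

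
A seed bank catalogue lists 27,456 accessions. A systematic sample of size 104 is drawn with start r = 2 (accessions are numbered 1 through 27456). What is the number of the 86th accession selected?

22442

k = 27456/104 = 264
86th selection = r + (86−1)·k = 2 + 85×264 = 2 + 22440 = 22442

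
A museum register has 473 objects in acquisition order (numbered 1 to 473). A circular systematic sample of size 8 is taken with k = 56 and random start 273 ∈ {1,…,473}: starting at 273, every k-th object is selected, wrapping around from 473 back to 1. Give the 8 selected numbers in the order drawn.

273, 329, 385, 441, 24, 80, 136, 192

Selection 1: 273
Selection 2: 273 + 56 = 329
Selection 3: 329 + 56 = 385
Selection 4: 385 + 56 = 441
Selection 5: 441 + 56 = 497 → 497 − 473 = 24
Selection 6: 24 + 56 = 80
Selection 7: 80 + 56 = 136
Selection 8: 136 + 56 = 192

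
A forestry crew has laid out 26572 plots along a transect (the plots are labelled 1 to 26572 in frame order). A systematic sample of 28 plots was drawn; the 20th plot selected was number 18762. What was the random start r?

k = 26572/28 = 949
r = 18762 − (20−1)×949 = 18762 − 18031 = 731

731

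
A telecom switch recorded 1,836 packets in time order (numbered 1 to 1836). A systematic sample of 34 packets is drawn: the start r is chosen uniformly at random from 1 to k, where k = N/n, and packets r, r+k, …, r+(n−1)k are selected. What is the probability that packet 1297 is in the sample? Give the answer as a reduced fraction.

1/54

k = 1836/34 = 54.
Packet 1297 is selected iff r ≡ 1297 (mod 54); exactly one such r in {1,…,54}.
Inclusion probability = 1/54.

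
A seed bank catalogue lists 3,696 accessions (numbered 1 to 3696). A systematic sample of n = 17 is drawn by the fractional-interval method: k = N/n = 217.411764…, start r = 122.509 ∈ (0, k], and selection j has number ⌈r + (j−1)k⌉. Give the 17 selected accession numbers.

j=1: r + 0k = 122.509 → ⌈·⌉ = 123
j=2: r + 1k = 339.920764… → ⌈·⌉ = 340
j=3: r + 2k = 557.332529… → ⌈·⌉ = 558
j=4: r + 3k = 774.744294… → ⌈·⌉ = 775
j=5: r + 4k = 992.156058… → ⌈·⌉ = 993
j=6: r + 5k = 1209.567823… → ⌈·⌉ = 1210
j=7: r + 6k = 1426.979588… → ⌈·⌉ = 1427
j=8: r + 7k = 1644.391352… → ⌈·⌉ = 1645
j=9: r + 8k = 1861.803117… → ⌈·⌉ = 1862
j=10: r + 9k = 2079.214882… → ⌈·⌉ = 2080
j=11: r + 10k = 2296.626647… → ⌈·⌉ = 2297
j=12: r + 11k = 2514.038411… → ⌈·⌉ = 2515
j=13: r + 12k = 2731.450176… → ⌈·⌉ = 2732
j=14: r + 13k = 2948.861941… → ⌈·⌉ = 2949
j=15: r + 14k = 3166.273705… → ⌈·⌉ = 3167
j=16: r + 15k = 3383.685470… → ⌈·⌉ = 3384
j=17: r + 16k = 3601.097235… → ⌈·⌉ = 3602

123, 340, 558, 775, 993, 1210, 1427, 1645, 1862, 2080, 2297, 2515, 2732, 2949, 3167, 3384, 3602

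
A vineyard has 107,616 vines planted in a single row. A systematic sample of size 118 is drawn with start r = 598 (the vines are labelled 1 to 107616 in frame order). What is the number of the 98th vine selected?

89062

k = 107616/118 = 912
98th selection = r + (98−1)·k = 598 + 97×912 = 598 + 88464 = 89062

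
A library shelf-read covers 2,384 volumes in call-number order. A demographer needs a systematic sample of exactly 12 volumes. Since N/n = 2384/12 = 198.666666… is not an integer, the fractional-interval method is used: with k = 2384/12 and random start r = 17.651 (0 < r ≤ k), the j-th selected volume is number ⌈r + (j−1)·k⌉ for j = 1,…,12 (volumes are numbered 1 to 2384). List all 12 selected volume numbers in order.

j=1: r + 0k = 17.651 → ⌈·⌉ = 18
j=2: r + 1k = 216.317666… → ⌈·⌉ = 217
j=3: r + 2k = 414.984333… → ⌈·⌉ = 415
j=4: r + 3k = 613.651 → ⌈·⌉ = 614
j=5: r + 4k = 812.317666… → ⌈·⌉ = 813
j=6: r + 5k = 1010.984333… → ⌈·⌉ = 1011
j=7: r + 6k = 1209.651 → ⌈·⌉ = 1210
j=8: r + 7k = 1408.317666… → ⌈·⌉ = 1409
j=9: r + 8k = 1606.984333… → ⌈·⌉ = 1607
j=10: r + 9k = 1805.651 → ⌈·⌉ = 1806
j=11: r + 10k = 2004.317666… → ⌈·⌉ = 2005
j=12: r + 11k = 2202.984333… → ⌈·⌉ = 2203

18, 217, 415, 614, 813, 1011, 1210, 1409, 1607, 1806, 2005, 2203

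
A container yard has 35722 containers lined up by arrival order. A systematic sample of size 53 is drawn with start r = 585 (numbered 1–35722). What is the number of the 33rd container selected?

22153

k = 35722/53 = 674
33rd selection = r + (33−1)·k = 585 + 32×674 = 585 + 21568 = 22153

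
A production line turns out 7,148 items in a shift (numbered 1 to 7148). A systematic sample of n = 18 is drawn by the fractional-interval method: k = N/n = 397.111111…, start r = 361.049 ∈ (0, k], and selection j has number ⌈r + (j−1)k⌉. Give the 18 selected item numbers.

j=1: r + 0k = 361.049 → ⌈·⌉ = 362
j=2: r + 1k = 758.160111… → ⌈·⌉ = 759
j=3: r + 2k = 1155.271222… → ⌈·⌉ = 1156
j=4: r + 3k = 1552.382333… → ⌈·⌉ = 1553
j=5: r + 4k = 1949.493444… → ⌈·⌉ = 1950
j=6: r + 5k = 2346.604555… → ⌈·⌉ = 2347
j=7: r + 6k = 2743.715666… → ⌈·⌉ = 2744
j=8: r + 7k = 3140.826777… → ⌈·⌉ = 3141
j=9: r + 8k = 3537.937888… → ⌈·⌉ = 3538
j=10: r + 9k = 3935.049 → ⌈·⌉ = 3936
j=11: r + 10k = 4332.160111… → ⌈·⌉ = 4333
j=12: r + 11k = 4729.271222… → ⌈·⌉ = 4730
j=13: r + 12k = 5126.382333… → ⌈·⌉ = 5127
j=14: r + 13k = 5523.493444… → ⌈·⌉ = 5524
j=15: r + 14k = 5920.604555… → ⌈·⌉ = 5921
j=16: r + 15k = 6317.715666… → ⌈·⌉ = 6318
j=17: r + 16k = 6714.826777… → ⌈·⌉ = 6715
j=18: r + 17k = 7111.937888… → ⌈·⌉ = 7112

362, 759, 1156, 1553, 1950, 2347, 2744, 3141, 3538, 3936, 4333, 4730, 5127, 5524, 5921, 6318, 6715, 7112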